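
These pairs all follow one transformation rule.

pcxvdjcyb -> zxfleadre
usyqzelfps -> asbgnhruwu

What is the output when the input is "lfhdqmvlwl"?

jfsoxnynnh

Rule — move the first 2 characters to the end (rotate left by 2), then shift every letter 2 places forward in the alphabet (wrapping around).
Applying that to "lfhdqmvlwl" gives "jfsoxnynnh".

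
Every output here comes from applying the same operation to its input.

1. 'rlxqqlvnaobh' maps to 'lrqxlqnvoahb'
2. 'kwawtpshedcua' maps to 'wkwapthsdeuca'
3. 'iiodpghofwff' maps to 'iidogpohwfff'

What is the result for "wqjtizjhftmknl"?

qwtjzihjtfkmln

Looking at the pairs, the operation is to swap each adjacent pair of characters (1↔2, 3↔4, ...).
"wqjtizjhftmknl" → "qwtjzihjtfkmln".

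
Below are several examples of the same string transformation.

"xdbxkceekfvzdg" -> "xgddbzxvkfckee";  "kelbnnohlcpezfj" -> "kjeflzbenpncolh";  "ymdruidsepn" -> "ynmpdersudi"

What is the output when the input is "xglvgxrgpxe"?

xegxlpvggrx

The rule is to take characters alternately from the front and the back (1st, last, 2nd, 2nd-last, ...).
"xglvgxrgpxe" → "xegxlpvggrx".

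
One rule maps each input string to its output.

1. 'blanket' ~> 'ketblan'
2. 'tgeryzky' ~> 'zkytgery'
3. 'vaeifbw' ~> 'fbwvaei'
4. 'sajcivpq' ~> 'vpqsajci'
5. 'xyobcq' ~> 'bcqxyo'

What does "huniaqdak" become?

dakhuniaq

What's happening: move the last 3 characters to the front (rotate right by 3).
"huniaqdak" → "dakhuniaq".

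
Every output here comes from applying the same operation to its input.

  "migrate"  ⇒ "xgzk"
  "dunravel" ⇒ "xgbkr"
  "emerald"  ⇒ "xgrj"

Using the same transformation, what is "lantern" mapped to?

In each case the input is transformed by: delete the first 3 characters, then shift every letter 6 places forward in the alphabet (wrapping around).
Starting from "lantern": after the first operation, "tern"; after the second, "zkxt".

zkxt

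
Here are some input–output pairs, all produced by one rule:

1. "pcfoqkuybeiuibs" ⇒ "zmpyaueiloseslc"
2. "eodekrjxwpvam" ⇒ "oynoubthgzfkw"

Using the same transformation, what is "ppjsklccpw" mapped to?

zztcuvmmzg

The rule is to shift every letter 10 places forward in the alphabet (wrapping around).
On "ppjsklccpw" that produces "zztcuvmmzg".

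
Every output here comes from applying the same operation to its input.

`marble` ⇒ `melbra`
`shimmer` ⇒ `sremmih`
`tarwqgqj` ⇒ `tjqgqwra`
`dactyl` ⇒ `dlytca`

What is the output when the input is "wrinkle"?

welknir

The transformation: move the first character to the end, then reverse the string.
On "wrinkle": the first step gives "rinklew", and the second then gives "welknir".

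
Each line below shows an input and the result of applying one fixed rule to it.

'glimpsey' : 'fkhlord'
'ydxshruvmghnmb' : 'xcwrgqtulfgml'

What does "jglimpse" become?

ifkhlor

Looking at the pairs, the operation is to delete the last character, then shift every letter 1 place backward in the alphabet (wrapping around).
Applying both steps to "jglimpse": "jglimps", then "ifkhlor".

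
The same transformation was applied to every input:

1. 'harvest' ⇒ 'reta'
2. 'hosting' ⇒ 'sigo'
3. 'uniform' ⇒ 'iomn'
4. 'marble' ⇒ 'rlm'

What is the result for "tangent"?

The pattern: move the first 2 characters to the end (rotate left by 2), then keep every other character starting from the first (positions 1st, 3rd, 5th, ...).
Starting from "tangent": after the first operation, "ngentta"; after the second, "neta".

neta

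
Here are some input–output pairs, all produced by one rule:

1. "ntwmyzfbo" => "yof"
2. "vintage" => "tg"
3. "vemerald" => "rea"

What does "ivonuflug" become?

ung

Looking at the pairs, the operation is to sort the characters into reverse alphabetical order, then keep one character in every 3, starting at position 2 (positions 2nd, 5th, 8th, ...).
Applying both steps to "ivonuflug": "vuuonligf", then "ung".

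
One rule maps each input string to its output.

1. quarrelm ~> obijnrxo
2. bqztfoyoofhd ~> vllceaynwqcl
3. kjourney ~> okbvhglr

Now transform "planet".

Rule — swap the front and back halves of the string, then shift every letter 3 places backward in the alphabet (wrapping around).
For "planet", step one produces "netpla"; step two turns that into "kbqmix".
(Check on "quarrelm": → "relmquar" → "obijnrxo" ✓)

kbqmix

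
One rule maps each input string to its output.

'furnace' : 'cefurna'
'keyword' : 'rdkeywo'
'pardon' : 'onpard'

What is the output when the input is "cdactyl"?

The rule is to move the last 2 characters to the front (rotate right by 2).
"cdactyl" → "ylcdact".

ylcdact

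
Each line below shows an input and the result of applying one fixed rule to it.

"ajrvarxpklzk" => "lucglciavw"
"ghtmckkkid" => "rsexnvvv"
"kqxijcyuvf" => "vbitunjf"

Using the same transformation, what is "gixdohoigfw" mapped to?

Each output is the input with this applied: shift every letter 11 places forward in the alphabet (wrapping around), then delete the last 2 characters.
So "gixdohoigfw" becomes "rtiozsztr".
(Check on "ajrvarxpklzk": → "lucglciavwkv" → "lucglciavw" ✓)

rtiozsztr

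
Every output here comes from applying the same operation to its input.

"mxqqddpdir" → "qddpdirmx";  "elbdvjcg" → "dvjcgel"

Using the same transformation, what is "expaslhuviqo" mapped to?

Rule — move the first 2 characters to the end (rotate left by 2), then delete the first character.
For "expaslhuviqo", step one produces "paslhuviqoex"; step two turns that into "aslhuviqoex".
(Check on "elbdvjcg": → "bdvjcgel" → "dvjcgel" ✓)

aslhuviqoex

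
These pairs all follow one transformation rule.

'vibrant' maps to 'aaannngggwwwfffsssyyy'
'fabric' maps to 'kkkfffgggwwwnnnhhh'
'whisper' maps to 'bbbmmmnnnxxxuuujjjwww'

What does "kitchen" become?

The transformation: shift every letter 5 places forward in the alphabet (wrapping around), then repeat every character 3 times.
"kitchen" → "pnyhmjs" → "pppnnnyyyhhhmmmjjjsss".
(Check on "fabric": → "kfgwnh" → "kkkfffgggwwwnnnhhh" ✓)

pppnnnyyyhhhmmmjjjsss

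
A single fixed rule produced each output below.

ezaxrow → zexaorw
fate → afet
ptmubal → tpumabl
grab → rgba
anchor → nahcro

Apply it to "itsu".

tius

Rule — swap each adjacent pair of characters (1↔2, 3↔4, ...).
So "itsu" becomes "tius".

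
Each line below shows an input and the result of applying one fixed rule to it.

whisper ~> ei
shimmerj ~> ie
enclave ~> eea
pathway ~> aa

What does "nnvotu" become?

Rule — take characters alternately from the front and the back (1st, last, 2nd, 2nd-last, ...), then keep only the vowels.
On "nnvotu": the first step gives "nuntvo", and the second then gives "uo".

uo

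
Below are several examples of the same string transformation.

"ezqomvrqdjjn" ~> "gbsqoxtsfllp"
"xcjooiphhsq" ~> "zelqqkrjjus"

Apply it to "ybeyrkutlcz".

adgatmwvneb

Looking at the pairs, the operation is to shift every letter 2 places forward in the alphabet (wrapping around).
So "ybeyrkutlcz" becomes "adgatmwvneb".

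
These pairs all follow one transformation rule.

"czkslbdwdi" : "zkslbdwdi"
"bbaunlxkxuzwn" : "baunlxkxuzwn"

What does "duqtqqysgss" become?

uqtqqysgss

What's happening: delete the first character.
Doing the same to "duqtqqysgss": "uqtqqysgss".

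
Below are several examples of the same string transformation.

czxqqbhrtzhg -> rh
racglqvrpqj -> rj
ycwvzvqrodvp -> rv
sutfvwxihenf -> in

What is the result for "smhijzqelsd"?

The transformation: keep one character in every 3, starting at position 2 (positions 2nd, 5th, 8th, ...), then delete the first 2 characters.
For "smhijzqelsd", step one produces "mjed"; step two turns that into "ed".

ed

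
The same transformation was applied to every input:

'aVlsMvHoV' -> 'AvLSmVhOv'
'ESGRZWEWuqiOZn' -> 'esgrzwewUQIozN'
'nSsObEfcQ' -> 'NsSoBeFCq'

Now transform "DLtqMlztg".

Each output is the input with this applied: flip the case of every letter.
"DLtqMlztg" → "dlTQmLZTG".

dlTQmLZTG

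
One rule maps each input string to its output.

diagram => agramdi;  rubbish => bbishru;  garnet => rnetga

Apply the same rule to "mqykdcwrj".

ykdcwrjmq

The pattern: move the first 2 characters to the end (rotate left by 2).
So "mqykdcwrj" becomes "ykdcwrjmq".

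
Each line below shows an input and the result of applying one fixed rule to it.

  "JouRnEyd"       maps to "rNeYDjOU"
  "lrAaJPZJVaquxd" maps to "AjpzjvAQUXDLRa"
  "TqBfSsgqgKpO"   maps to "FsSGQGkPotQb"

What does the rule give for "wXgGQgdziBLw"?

The pattern: move the first 3 characters to the end (rotate left by 3), then flip the case of every letter.
On "wXgGQgdziBLw": the first step gives "GQgdziBLwwXg", and the second then gives "gqGDZIblWWxG".
(Check on "lrAaJPZJVaquxd": → "aJPZJVaquxdlrA" → "AjpzjvAQUXDLRa" ✓)

gqGDZIblWWxG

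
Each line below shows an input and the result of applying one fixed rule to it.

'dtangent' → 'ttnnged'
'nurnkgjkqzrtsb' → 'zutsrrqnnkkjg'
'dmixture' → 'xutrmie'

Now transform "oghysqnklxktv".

yxvtsqonlkkh

What's happening: sort the characters into reverse alphabetical order, then delete the last character.
Applying both steps to "oghysqnklxktv": "yxvtsqonlkkhg", then "yxvtsqonlkkh".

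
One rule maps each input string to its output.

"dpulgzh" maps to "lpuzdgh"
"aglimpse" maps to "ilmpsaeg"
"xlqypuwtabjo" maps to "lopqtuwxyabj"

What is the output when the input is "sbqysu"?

The pattern: sort the characters into alphabetical order, then move the first 3 characters to the end (rotate left by 3).
On "sbqysu": the first step gives "bqssuy", and the second then gives "suybqs".

suybqs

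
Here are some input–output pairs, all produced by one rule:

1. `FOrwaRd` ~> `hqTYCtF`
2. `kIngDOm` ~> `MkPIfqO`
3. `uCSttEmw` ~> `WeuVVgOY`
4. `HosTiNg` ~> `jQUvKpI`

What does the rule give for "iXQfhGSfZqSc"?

KzsHJiuHbSuE

Each output is the input with this applied: flip the case of every letter, then shift every letter 2 places forward in the alphabet (wrapping around).
Working it through for "iXQfhGSfZqSc": intermediate "IxqFHgsFzQsC", final "KzsHJiuHbSuE".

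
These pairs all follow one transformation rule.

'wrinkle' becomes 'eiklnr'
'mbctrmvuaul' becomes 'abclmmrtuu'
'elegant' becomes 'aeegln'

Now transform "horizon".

hinoor

The rule is to sort the characters into alphabetical order, then delete the last character.
Applying both steps to "horizon": "hinoorz", then "hinoor".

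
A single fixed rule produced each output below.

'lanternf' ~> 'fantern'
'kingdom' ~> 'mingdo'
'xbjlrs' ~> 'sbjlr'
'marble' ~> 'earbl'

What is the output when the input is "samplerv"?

vampler

In each case the input is transformed by: delete the first character, then move the last character to the front.
On "samplerv": the first step gives "amplerv", and the second then gives "vampler".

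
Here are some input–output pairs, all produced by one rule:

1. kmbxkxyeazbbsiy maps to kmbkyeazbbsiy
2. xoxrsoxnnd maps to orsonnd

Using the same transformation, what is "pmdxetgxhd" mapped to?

The pattern: remove every "x".
Applying that to "pmdxetgxhd" gives "pmdetghd".

pmdetghd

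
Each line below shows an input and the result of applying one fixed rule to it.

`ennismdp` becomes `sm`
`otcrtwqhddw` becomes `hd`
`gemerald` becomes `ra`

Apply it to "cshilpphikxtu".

What's happening: move the last 2 characters to the front (rotate right by 2), then keep only the last 2 characters.
On "cshilpphikxtu" that produces "kx".

kx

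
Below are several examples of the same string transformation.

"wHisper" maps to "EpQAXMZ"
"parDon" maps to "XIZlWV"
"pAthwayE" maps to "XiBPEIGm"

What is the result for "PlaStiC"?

xTIaBQk

Rule — flip the case of every letter, then shift every letter 8 places forward in the alphabet (wrapping around).
"PlaStiC" → "xTIaBQk".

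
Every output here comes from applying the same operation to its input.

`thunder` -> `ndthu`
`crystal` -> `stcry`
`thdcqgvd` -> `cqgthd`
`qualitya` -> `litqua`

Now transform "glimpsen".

What's happening: delete the last 2 characters, then move the first 3 characters to the end (rotate left by 3).
Applying both steps to "glimpsen": "glimps", then "mpsgli".

mpsgli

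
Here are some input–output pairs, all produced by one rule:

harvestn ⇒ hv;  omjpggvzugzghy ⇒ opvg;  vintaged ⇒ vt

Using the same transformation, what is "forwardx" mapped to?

The pattern: keep one character in every 3, starting at position 1 (positions 1st, 4th, 7th, ...), then delete the last character.
Applying that to "forwardx" gives "fw".

fw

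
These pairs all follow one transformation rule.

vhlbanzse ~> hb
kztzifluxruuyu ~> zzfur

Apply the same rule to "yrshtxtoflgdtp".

In each case the input is transformed by: keep every other character starting from the second (positions 2nd, 4th, 6th, ...), then delete the last 2 characters.
Starting from "yrshtxtoflgdtp": after the first operation, "rhxoldp"; after the second, "rhxol".
(Check on "kztzifluxruuyu": → "zzfuruu" → "zzfur" ✓)

rhxol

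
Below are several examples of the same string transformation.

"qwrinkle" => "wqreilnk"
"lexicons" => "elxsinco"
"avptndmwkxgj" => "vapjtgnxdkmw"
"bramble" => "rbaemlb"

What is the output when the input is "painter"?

The transformation: move the first character to the end, then take characters alternately from the front and the back (1st, last, 2nd, 2nd-last, ...).
Starting from "painter": after the first operation, "ainterp"; after the second, "apirnet".

apirnet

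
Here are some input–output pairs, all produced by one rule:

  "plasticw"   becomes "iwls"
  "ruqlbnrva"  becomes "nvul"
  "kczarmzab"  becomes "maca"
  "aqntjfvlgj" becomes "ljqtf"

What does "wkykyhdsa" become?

The pattern: keep every other character starting from the second (positions 2nd, 4th, 6th, ...), then move the last 2 characters to the front (rotate right by 2).
Working it through for "wkykyhdsa": intermediate "kkhs", final "hskk".

hskk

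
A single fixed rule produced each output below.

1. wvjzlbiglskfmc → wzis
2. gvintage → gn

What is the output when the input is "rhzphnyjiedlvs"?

The pattern: move the last 2 characters to the front (rotate right by 2), then keep one character in every 3, starting at position 3 (positions 3rd, 6th, 9th, ...).
Starting from "rhzphnyjiedlvs": after the first operation, "vsrhzphnyjiedl"; after the second, "rpye".

rpye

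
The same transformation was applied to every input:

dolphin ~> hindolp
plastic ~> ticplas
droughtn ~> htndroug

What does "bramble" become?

The rule is to move the last 3 characters to the front (rotate right by 3).
On "bramble" that produces "blebram".

blebram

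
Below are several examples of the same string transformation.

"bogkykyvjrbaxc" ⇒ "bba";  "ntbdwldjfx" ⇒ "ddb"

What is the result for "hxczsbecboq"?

Rule — sort the characters into reverse alphabetical order, then keep only the last 3 characters.
Working it through for "hxczsbecboq": intermediate "zxsqoheccbb", final "cbb".

cbb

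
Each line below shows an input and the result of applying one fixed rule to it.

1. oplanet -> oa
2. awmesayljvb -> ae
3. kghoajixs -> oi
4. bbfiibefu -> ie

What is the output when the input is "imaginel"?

Each output is the input with this applied: keep one character in every 3, starting at position 1 (positions 1st, 4th, 7th, ...), then keep only the vowels.
Applying both steps to "imaginel": "ige", then "ie".
(Check on "oplanet": → "oat" → "oa" ✓)

ie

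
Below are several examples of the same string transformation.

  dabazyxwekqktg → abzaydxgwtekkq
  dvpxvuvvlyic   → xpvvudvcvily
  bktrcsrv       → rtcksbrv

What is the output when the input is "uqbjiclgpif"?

The rule is to move the first 3 characters to the end (rotate left by 3), then take characters alternately from the front and the back (1st, last, 2nd, 2nd-last, ...).
Applying both steps to "uqbjiclgpif": "jiclgpifuqb", then "jbiqculfgip".

jbiqculfgip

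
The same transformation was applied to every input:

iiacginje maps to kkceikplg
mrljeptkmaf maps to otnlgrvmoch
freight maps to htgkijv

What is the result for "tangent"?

vcpigpv

Rule — shift every letter 2 places forward in the alphabet (wrapping around).
Doing the same to "tangent": "vcpigpv".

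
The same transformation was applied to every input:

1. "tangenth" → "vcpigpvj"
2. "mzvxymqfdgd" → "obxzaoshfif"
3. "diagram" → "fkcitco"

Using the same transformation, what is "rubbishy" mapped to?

Looking at the pairs, the operation is to shift every letter 2 places forward in the alphabet (wrapping around).
"rubbishy" → "twddkuja".

twddkuja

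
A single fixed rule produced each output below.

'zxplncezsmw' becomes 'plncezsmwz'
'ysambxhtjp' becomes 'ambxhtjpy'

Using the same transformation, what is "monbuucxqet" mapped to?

The pattern: move the first character to the end, then delete the first character.
Working it through for "monbuucxqet": intermediate "onbuucxqetm", final "nbuucxqetm".

nbuucxqetm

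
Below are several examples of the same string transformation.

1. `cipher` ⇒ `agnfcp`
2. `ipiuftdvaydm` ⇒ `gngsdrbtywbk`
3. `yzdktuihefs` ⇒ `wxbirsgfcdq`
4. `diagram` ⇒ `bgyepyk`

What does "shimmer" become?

Looking at the pairs, the operation is to shift every letter 2 places backward in the alphabet (wrapping around).
Doing the same to "shimmer": "qfgkkcp".

qfgkkcp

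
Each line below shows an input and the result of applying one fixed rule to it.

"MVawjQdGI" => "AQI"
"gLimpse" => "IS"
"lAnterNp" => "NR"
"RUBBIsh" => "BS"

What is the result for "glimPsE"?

IS

The transformation: keep one character in every 3, starting at position 3 (positions 3rd, 6th, 9th, ...), then convert every letter to uppercase.
Working it through for "glimPsE": intermediate "is", final "IS".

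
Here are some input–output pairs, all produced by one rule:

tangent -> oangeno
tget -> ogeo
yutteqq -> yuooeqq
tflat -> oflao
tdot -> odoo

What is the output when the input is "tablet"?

In each case the input is transformed by: replace every "t" with "o".
On "tablet" that produces "oableo".

oableo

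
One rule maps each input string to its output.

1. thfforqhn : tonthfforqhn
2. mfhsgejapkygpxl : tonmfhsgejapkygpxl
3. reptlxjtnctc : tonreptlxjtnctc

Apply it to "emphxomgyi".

In each case the input is transformed by: prepend "ton".
Doing the same to "emphxomgyi": "tonemphxomgyi".

tonemphxomgyi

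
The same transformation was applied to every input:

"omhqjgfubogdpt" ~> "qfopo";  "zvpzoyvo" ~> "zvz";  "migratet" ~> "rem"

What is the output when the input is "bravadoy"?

Each output is the input with this applied: keep one character in every 3, starting at position 1 (positions 1st, 4th, 7th, ...), then move the first character to the end.
Starting from "bravadoy": after the first operation, "bvo"; after the second, "vob".

vob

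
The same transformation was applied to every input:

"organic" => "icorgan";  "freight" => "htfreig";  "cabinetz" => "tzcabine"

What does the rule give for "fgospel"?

In each case the input is transformed by: move the last 2 characters to the front (rotate right by 2).
So "fgospel" becomes "elfgosp".

elfgosp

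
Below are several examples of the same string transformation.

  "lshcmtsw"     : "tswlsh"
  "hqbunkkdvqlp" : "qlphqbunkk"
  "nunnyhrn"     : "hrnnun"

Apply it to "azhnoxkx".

Looking at the pairs, the operation is to move the last 3 characters to the front (rotate right by 3), then delete the last 2 characters.
On "azhnoxkx": the first step gives "xkxazhno", and the second then gives "xkxazh".

xkxazh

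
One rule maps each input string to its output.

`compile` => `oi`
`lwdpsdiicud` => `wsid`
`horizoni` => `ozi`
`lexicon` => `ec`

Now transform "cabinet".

Each output is the input with this applied: keep one character in every 3, starting at position 2 (positions 2nd, 5th, 8th, ...).
So "cabinet" becomes "an".

an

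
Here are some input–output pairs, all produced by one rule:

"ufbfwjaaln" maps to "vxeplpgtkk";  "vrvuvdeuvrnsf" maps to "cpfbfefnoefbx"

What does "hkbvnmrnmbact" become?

mdrulfxwbxwlk

What's happening: move the last 2 characters to the front (rotate right by 2), then shift every letter 10 places forward in the alphabet (wrapping around).
"hkbvnmrnmbact" → "mdrulfxwbxwlk".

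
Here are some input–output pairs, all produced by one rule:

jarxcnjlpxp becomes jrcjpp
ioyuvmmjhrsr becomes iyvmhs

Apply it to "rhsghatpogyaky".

rshtoyk

The pattern: keep every other character starting from the first (positions 1st, 3rd, 5th, ...).
So "rhsghatpogyaky" becomes "rshtoyk".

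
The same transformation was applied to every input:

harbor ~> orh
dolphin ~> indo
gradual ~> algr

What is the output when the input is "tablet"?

ett

In each case the input is transformed by: move the last 2 characters to the front (rotate right by 2), then delete the last 3 characters.
On "tablet": the first step gives "ettabl", and the second then gives "ett".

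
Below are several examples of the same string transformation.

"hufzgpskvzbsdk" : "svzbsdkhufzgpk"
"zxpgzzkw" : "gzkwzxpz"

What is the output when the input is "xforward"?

The pattern: swap the front and back halves of the string, then swap the first and last characters.
"xforward" → "wardxfor" → "rardxfow".

rardxfow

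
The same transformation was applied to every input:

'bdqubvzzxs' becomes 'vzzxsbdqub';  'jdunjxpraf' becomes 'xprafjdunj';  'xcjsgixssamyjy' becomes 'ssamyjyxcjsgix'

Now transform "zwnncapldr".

The pattern: swap the front and back halves of the string.
On "zwnncapldr" that produces "apldrzwnnc".

apldrzwnnc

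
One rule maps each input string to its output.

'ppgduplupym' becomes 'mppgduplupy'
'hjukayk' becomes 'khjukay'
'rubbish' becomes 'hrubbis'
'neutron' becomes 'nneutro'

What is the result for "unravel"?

lunrave

Each output is the input with this applied: move the last character to the front.
Applying that to "unravel" gives "lunrave".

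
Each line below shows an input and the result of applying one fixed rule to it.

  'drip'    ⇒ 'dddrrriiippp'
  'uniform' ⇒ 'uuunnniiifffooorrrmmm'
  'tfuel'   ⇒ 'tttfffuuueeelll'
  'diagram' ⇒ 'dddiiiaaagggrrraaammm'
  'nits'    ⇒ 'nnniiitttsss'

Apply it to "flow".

The rule is to repeat every character 3 times.
"flow" → "ffflllooowww".

ffflllooowww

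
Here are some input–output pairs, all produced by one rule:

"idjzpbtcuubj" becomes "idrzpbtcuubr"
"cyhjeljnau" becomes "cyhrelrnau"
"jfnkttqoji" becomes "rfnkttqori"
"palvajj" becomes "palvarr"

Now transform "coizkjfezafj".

Looking at the pairs, the operation is to replace every "j" with "r".
So "coizkjfezafj" becomes "coizkrfezafr".

coizkrfezafr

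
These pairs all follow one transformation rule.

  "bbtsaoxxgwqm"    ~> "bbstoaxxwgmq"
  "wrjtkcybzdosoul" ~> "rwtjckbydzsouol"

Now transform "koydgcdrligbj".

Rule — swap each adjacent pair of characters (1↔2, 3↔4, ...).
So "koydgcdrligbj" becomes "okdycgrdilbgj".

okdycgrdilbgj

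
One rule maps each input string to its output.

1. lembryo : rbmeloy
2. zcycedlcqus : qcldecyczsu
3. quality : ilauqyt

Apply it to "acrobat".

The rule is to reverse the string, then move the first 2 characters to the end (rotate left by 2).
"acrobat" → "taborca" → "borcata".

borcata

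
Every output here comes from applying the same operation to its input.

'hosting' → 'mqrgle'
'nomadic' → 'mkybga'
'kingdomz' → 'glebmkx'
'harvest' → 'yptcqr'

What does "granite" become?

The pattern: delete the first character, then shift every letter 2 places backward in the alphabet (wrapping around).
Applying both steps to "granite": "ranite", then "pylgrc".

pylgrc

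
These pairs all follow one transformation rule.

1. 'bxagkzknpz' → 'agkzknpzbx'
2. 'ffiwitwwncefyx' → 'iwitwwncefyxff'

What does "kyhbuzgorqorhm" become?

hbuzgorqorhmky

Looking at the pairs, the operation is to move the first 2 characters to the end (rotate left by 2).
"kyhbuzgorqorhm" → "hbuzgorqorhmky".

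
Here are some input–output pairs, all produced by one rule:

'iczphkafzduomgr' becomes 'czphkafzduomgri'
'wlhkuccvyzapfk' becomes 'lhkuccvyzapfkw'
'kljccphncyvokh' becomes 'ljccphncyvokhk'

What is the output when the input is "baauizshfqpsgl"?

The rule is to move the first character to the end.
So "baauizshfqpsgl" becomes "aauizshfqpsglb".

aauizshfqpsglb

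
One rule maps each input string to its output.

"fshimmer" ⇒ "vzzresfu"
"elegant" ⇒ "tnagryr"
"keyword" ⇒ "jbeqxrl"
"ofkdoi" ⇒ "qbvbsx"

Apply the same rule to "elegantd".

tnagqryr

What's happening: shift every letter 13 places forward in the alphabet (wrapping around) — i.e. ROT13, then move the first 3 characters to the end (rotate left by 3).
Starting from "elegantd": after the first operation, "ryrtnagq"; after the second, "tnagqryr".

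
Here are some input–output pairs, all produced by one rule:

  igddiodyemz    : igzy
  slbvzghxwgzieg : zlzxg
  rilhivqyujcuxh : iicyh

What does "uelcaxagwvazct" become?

Each output is the input with this applied: keep one character in every 3, starting at position 2 (positions 2nd, 5th, 8th, ...), then swap each adjacent pair of characters (1↔2, 3↔4, ...).
Starting from "uelcaxagwvazct": after the first operation, "eagat"; after the second, "aeagt".

aeagt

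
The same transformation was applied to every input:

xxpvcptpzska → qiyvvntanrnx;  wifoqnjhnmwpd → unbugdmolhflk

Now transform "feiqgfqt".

The rule is to shift every letter 2 places backward in the alphabet (wrapping around), then move the last 3 characters to the front (rotate right by 3).
Working it through for "feiqgfqt": intermediate "dcgoedor", final "dordcgoe".

dordcgoe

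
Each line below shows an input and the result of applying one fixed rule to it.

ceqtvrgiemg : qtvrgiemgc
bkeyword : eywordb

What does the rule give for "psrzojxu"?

The pattern: move the first character to the end, then delete the first character.
Starting from "psrzojxu": after the first operation, "srzojxup"; after the second, "rzojxup".

rzojxup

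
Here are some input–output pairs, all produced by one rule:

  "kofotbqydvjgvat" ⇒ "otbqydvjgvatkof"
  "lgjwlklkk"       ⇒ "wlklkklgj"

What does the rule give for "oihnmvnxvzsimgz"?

Rule — move the first 3 characters to the end (rotate left by 3).
For "oihnmvnxvzsimgz" the result is "nmvnxvzsimgzoih".

nmvnxvzsimgzoih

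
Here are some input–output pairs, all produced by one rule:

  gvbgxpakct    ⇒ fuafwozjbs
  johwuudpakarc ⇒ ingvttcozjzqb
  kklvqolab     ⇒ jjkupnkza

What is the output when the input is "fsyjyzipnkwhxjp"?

In each case the input is transformed by: shift every letter 1 place backward in the alphabet (wrapping around).
Doing the same to "fsyjyzipnkwhxjp": "erxixyhomjvgwio".

erxixyhomjvgwio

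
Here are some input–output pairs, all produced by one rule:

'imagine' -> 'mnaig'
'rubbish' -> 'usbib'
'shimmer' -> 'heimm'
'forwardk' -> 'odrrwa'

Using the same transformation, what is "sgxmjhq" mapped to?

Rule — take characters alternately from the front and the back (1st, last, 2nd, 2nd-last, ...), then delete the first 2 characters.
Starting from "sgxmjhq": after the first operation, "sqghxjm"; after the second, "ghxjm".
(Check on "forwardk": → "fkodrrwa" → "odrrwa" ✓)

ghxjm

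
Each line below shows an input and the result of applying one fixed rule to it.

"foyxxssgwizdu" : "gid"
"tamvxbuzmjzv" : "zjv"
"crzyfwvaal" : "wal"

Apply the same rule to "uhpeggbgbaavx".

gav

The transformation: keep every other character starting from the second (positions 2nd, 4th, 6th, ...), then keep only the last 3 characters.
On "uhpeggbgbaavx": the first step gives "heggav", and the second then gives "gav".
(Check on "tamvxbuzmjzv": → "avbzjv" → "zjv" ✓)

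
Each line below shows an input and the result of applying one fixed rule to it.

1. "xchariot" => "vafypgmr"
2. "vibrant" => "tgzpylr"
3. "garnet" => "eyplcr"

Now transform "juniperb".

hslgncpz

The rule is to shift every letter 2 places backward in the alphabet (wrapping around).
Applying that to "juniperb" gives "hslgncpz".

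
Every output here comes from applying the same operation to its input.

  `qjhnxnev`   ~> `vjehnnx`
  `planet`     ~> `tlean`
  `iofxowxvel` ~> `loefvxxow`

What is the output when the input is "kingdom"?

miondg

Each output is the input with this applied: take characters alternately from the front and the back (1st, last, 2nd, 2nd-last, ...), then delete the first character.
"kingdom" → "kmiondg" → "miondg".
(Check on "planet": → "ptlean" → "tlean" ✓)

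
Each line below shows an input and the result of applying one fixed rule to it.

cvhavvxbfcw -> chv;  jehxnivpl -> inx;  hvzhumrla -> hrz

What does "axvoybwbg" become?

The pattern: sort the characters into alphabetical order, then keep one character in every 3, starting at position 3 (positions 3rd, 6th, 9th, ...).
On "axvoybwbg": the first step gives "abbgovwxy", and the second then gives "bvy".

bvy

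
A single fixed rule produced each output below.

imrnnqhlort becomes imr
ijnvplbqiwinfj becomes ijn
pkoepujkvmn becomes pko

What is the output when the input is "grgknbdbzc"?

grg

Each output is the input with this applied: keep only the first 3 characters.
Doing the same to "grgknbdbzc": "grg".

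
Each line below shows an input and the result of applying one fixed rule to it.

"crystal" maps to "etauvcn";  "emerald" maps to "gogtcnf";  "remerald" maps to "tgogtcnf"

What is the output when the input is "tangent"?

vcpigpv

Looking at the pairs, the operation is to shift every letter 2 places forward in the alphabet (wrapping around).
On "tangent" that produces "vcpigpv".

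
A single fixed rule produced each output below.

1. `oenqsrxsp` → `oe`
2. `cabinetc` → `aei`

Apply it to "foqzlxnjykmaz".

oa

Looking at the pairs, the operation is to take characters alternately from the front and the back (1st, last, 2nd, 2nd-last, ...), then keep only the vowels.
Starting from "foqzlxnjykmaz": after the first operation, "fzoaqmzklyxjn"; after the second, "oa".
(Check on "cabinetc": → "ccatbein" → "aei" ✓)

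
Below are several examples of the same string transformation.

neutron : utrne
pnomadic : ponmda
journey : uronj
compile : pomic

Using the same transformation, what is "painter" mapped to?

In each case the input is transformed by: delete the last 2 characters, then sort the characters into reverse alphabetical order.
Starting from "painter": after the first operation, "paint"; after the second, "tpnia".
(Check on "journey": → "journ" → "uronj" ✓)

tpnia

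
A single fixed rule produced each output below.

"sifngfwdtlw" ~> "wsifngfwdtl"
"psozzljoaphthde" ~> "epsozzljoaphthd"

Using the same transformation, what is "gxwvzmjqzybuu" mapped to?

Looking at the pairs, the operation is to move the last character to the front.
For "gxwvzmjqzybuu" the result is "ugxwvzmjqzybu".

ugxwvzmjqzybu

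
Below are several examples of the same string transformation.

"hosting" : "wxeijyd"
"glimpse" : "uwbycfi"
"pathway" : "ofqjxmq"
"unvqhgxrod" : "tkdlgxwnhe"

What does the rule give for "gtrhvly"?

owjhxlb

The pattern: move the last character to the front, then shift every letter 10 places backward in the alphabet (wrapping around).
Applying both steps to "gtrhvly": "ygtrhvl", then "owjhxlb".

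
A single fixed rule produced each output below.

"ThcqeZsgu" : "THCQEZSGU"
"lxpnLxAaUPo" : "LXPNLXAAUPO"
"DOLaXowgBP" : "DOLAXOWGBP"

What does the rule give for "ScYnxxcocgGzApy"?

SCYNXXCOCGGZAPY

What's happening: convert every letter to uppercase.
Applying that to "ScYnxxcocgGzApy" gives "SCYNXXCOCGGZAPY".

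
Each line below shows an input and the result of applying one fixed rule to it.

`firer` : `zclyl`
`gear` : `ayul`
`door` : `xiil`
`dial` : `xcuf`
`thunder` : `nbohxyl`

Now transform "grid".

alcx

The transformation: shift every letter 6 places backward in the alphabet (wrapping around).
Applying that to "grid" gives "alcx".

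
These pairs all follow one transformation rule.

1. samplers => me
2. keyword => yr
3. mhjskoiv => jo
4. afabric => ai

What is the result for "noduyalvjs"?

The rule is to keep one character in every 3, starting at position 3 (positions 3rd, 6th, 9th, ...).
"noduyalvjs" → "daj".

daj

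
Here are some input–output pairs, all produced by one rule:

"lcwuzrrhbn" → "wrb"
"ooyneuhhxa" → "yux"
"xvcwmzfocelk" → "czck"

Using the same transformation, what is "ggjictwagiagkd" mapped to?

jtgg

Rule — keep one character in every 3, starting at position 3 (positions 3rd, 6th, 9th, ...).
"ggjictwagiagkd" → "jtgg".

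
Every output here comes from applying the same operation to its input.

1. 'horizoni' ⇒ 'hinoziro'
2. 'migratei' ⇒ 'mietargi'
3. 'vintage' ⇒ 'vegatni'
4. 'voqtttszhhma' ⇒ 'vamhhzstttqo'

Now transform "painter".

Each output is the input with this applied: move the first character to the end, then reverse the string.
On "painter": the first step gives "ainterp", and the second then gives "pretnia".

pretnia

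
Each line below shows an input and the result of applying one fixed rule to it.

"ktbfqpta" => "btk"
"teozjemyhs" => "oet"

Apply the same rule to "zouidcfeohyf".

Looking at the pairs, the operation is to reverse the string, then keep only the last 3 characters.
On "zouidcfeohyf": the first step gives "fyhoefcdiuoz", and the second then gives "uoz".
(Check on "ktbfqpta": → "atpqfbtk" → "btk" ✓)

uoz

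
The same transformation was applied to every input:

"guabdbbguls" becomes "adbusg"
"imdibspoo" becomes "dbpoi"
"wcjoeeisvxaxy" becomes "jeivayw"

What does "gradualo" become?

aulg

What's happening: keep every other character starting from the first (positions 1st, 3rd, 5th, ...), then move the first character to the end.
So "gradualo" becomes "aulg".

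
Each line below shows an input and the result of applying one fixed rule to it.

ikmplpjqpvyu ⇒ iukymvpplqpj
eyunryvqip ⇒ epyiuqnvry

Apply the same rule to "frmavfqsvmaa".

In each case the input is transformed by: take characters alternately from the front and the back (1st, last, 2nd, 2nd-last, ...).
On "frmavfqsvmaa" that produces "farammavvsfq".

farammavvsfq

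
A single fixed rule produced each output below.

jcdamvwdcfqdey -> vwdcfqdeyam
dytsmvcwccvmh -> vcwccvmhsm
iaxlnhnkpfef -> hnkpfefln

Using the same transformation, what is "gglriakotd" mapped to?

akotdri

The rule is to delete the first 3 characters, then move the first 2 characters to the end (rotate left by 2).
Doing the same to "gglriakotd": "akotdri".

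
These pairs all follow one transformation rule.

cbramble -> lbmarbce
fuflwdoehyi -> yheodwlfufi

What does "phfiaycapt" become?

The rule is to reverse the string, then move the first character to the end.
Working it through for "phfiaycapt": intermediate "tpacyaifhp", final "pacyaifhpt".

pacyaifhpt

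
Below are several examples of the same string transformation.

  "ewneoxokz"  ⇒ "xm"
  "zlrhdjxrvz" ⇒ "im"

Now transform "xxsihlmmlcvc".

ip

The rule is to shift every letter 13 places forward in the alphabet (wrapping around) — i.e. ROT13, then keep only the last 2 characters.
Working it through for "xxsihlmmlcvc": intermediate "kkfvuyzzypip", final "ip".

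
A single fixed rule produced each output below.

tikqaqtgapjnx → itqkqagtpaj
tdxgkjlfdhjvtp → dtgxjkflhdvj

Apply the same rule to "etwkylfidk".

tekwlyif

Looking at the pairs, the operation is to delete the last 2 characters, then swap each adjacent pair of characters (1↔2, 3↔4, ...).
On "etwkylfidk": the first step gives "etwkylfi", and the second then gives "tekwlyif".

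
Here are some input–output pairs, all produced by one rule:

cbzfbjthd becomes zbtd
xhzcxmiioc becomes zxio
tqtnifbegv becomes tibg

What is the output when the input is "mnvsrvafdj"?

vrad

The pattern: keep every other character starting from the first (positions 1st, 3rd, 5th, ...), then delete the first character.
On "mnvsrvafdj": the first step gives "mvrad", and the second then gives "vrad".
(Check on "cbzfbjthd": → "czbtd" → "zbtd" ✓)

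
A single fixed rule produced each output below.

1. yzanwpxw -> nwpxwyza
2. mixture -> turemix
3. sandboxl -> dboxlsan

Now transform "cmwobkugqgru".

obkugqgrucmw

What's happening: move the first 3 characters to the end (rotate left by 3).
"cmwobkugqgru" → "obkugqgrucmw".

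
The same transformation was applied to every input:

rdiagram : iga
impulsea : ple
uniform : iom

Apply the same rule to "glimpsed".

What's happening: delete the first character, then keep every other character starting from the second (positions 2nd, 4th, 6th, ...).
Starting from "glimpsed": after the first operation, "limpsed"; after the second, "ipe".

ipe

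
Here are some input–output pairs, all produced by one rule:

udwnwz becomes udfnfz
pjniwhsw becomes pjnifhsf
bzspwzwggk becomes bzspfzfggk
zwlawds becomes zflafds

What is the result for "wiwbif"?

fifbif

Each output is the input with this applied: replace every "w" with "f".
On "wiwbif" that produces "fifbif".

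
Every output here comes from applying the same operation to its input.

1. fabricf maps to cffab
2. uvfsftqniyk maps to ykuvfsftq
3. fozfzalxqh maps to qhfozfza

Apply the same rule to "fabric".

icfa

The pattern: move the last 2 characters to the front (rotate right by 2), then delete the last 2 characters.
Starting from "fabric": after the first operation, "icfabr"; after the second, "icfa".
(Check on "fabricf": → "cffabri" → "cffab" ✓)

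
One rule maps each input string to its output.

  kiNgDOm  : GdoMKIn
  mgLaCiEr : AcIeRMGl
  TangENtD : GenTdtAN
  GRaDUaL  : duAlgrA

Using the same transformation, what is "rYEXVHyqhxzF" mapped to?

What's happening: flip the case of every letter, then move the first 3 characters to the end (rotate left by 3).
Starting from "rYEXVHyqhxzF": after the first operation, "RyexvhYQHXZf"; after the second, "xvhYQHXZfRye".

xvhYQHXZfRye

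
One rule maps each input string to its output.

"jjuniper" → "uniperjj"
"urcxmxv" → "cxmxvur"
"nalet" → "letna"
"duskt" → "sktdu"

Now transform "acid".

The rule is to move the first 2 characters to the end (rotate left by 2).
On "acid" that produces "idac".

idac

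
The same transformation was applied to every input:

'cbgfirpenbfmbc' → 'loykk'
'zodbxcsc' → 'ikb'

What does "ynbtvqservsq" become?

Looking at the pairs, the operation is to shift every letter 9 places forward in the alphabet (wrapping around), then keep one character in every 3, starting at position 1 (positions 1st, 4th, 7th, ...).
Applying both steps to "ynbtvqservsq": "hwkcezbnaebz", then "hcbe".
(Check on "zodbxcsc": → "ixmkglbl" → "ikb" ✓)

hcbe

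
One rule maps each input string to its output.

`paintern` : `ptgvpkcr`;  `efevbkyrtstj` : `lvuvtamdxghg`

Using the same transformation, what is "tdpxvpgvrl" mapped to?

ntxirxzrfv

The pattern: shift every letter 2 places forward in the alphabet (wrapping around), then reverse the string.
So "tdpxvpgvrl" becomes "ntxirxzrfv".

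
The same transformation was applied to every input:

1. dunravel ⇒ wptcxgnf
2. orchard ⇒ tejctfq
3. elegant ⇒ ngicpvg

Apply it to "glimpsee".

nkoruggi

Rule — shift every letter 2 places forward in the alphabet (wrapping around), then move the first character to the end.
Applying that to "glimpsee" gives "nkoruggi".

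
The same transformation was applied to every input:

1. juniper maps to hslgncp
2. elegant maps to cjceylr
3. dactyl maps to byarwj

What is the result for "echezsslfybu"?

cafcxqqjdwzs

Looking at the pairs, the operation is to shift every letter 2 places backward in the alphabet (wrapping around).
For "echezsslfybu" the result is "cafcxqqjdwzs".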